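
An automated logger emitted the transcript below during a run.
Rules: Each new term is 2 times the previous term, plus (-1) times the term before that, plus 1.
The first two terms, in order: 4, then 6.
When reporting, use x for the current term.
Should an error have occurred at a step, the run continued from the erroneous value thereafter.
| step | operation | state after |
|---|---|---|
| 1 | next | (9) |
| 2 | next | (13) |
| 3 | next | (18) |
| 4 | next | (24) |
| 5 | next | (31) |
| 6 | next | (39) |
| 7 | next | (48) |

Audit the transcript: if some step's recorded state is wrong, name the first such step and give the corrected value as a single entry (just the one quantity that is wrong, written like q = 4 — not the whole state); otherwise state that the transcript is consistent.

1. x = 2*(6) + (-1)*(4) + (1) = 9 (verified)
2. x = 2*(9) + (-1)*(6) + (1) = 13 (no discrepancy)
3. x = 2*(13) + (-1)*(9) + (1) = 18 (confirmed correct)
4. x = 2*(18) + (-1)*(13) + (1) = 24 (same as recorded)
5. x = 2*(24) + (-1)*(18) + (1) = 31 (in agreement)
6. x = 2*(31) + (-1)*(24) + (1) = 39 (same as recorded)
7. x = 2*(39) + (-1)*(31) + (1) = 48 (confirmed correct)
No step deviates from the rules.

no error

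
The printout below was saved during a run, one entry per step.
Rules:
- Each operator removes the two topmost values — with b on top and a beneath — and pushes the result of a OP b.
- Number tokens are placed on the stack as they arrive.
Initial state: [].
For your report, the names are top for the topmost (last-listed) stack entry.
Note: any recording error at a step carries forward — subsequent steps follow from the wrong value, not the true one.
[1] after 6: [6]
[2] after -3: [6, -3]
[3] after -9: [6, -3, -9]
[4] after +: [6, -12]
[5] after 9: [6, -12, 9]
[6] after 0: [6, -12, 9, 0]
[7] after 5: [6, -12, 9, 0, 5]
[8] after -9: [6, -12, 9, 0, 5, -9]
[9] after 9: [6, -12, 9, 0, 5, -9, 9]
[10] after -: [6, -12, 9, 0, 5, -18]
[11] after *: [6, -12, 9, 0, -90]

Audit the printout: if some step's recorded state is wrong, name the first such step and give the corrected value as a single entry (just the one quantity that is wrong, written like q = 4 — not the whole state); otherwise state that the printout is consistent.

no error

1. push 6: top = 6 (agrees with the printout)
2. push -3: top = -3 (matches)
3. push -9: top = -9 (agrees with the printout)
4. -3 + -9 = -12 (exactly as logged)
5. push 9: top = 9 (same as recorded)
6. push 0: top = 0 (verified)
7. push 5: top = 5 (verified)
8. push -9: top = -9 (consistent with the printout)
9. push 9: top = 9 (checks out)
10. -9 - 9 = -18 (exactly as logged)
11. 5 * -18 = -90 (no discrepancy)
All steps check out; nothing to correct.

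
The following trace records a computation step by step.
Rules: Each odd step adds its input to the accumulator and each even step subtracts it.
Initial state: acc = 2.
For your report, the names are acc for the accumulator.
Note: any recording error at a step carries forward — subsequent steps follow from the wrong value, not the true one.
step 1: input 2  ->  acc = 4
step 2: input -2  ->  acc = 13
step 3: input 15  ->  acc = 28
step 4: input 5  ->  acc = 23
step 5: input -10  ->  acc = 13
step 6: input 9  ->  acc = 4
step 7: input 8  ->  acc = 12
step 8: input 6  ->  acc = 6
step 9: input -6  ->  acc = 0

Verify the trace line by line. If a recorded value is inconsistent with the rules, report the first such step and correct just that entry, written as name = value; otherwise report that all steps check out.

step 2, acc = 6

Recomputing the run from the initial state:
step 1: acc = 4
step 2: acc = 6
step 3: acc = 21
step 4: acc = 16
step 5: acc = 6
step 6: acc = -3
step 7: acc = 5
step 8: acc = -1
step 9: acc = -7
The first disagreement with the trace is at step 2, where the value should be acc = 6.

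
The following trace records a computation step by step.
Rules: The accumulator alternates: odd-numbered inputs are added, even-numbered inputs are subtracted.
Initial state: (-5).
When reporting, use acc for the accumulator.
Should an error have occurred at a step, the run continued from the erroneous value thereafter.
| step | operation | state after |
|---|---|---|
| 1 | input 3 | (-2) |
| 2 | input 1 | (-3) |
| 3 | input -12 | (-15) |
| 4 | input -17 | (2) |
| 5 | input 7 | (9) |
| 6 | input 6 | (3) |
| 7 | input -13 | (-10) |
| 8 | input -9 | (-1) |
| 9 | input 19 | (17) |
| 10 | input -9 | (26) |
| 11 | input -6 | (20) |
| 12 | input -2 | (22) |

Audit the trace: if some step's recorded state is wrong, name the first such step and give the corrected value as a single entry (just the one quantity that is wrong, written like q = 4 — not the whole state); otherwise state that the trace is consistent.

step 9, acc = 18

Recomputing the run from the initial state:
step 1: acc = -2
step 2: acc = -3
step 3: acc = -15
step 4: acc = 2
step 5: acc = 9
step 6: acc = 3
step 7: acc = -10
step 8: acc = -1
step 9: acc = 18
step 10: acc = 27
step 11: acc = 21
step 12: acc = 23
The first disagreement with the trace is at step 9, where the value should be acc = 18.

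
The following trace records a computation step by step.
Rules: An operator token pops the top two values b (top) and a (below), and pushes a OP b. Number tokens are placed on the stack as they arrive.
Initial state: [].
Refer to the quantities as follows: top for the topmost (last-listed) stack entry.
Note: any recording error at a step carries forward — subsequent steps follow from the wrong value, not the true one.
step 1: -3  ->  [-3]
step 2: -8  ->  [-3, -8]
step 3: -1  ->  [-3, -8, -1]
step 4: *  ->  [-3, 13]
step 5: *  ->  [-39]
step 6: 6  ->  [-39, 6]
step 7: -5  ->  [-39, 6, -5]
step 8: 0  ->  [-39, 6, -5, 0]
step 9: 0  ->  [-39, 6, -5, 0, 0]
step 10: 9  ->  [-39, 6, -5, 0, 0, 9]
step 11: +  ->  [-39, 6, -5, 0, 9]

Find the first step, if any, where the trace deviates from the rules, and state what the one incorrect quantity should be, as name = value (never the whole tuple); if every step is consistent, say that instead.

step 4, top = 8

Recomputing the run from the initial state:
step 1: [-3]
step 2: [-3, -8]
step 3: [-3, -8, -1]
step 4: [-3, 8]
step 5: [-24]
step 6: [-24, 6]
step 7: [-24, 6, -5]
step 8: [-24, 6, -5, 0]
step 9: [-24, 6, -5, 0, 0]
step 10: [-24, 6, -5, 0, 0, 9]
step 11: [-24, 6, -5, 0, 9]
The first disagreement with the trace is at step 4, where the value should be top = 8.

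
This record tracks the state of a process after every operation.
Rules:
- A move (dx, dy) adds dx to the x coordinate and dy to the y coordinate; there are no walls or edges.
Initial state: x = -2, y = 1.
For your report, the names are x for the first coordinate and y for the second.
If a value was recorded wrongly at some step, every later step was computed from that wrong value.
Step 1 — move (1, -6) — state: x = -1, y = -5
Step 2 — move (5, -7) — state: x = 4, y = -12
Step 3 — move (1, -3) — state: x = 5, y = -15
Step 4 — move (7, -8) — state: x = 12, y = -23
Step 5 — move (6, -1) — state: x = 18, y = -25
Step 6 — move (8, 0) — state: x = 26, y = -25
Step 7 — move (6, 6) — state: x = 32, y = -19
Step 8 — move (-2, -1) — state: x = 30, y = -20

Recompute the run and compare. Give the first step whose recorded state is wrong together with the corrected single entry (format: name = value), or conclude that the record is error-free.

step 1: x = -2 + (1) = -1, y = 1 + (-6) = -5 -> consistent with the record
step 2: x = -1 + (5) = 4, y = -5 + (-7) = -12 -> verified
step 3: x = 4 + (1) = 5, y = -12 + (-3) = -15 -> verified
step 4: x = 5 + (7) = 12, y = -15 + (-8) = -23 -> agrees with the record
step 5: x = 12 + (6) = 18, y = -23 + (-1) = -24 -> a discrepancy with the record
Step 5 is the first one off; corrected, y = -24.

step 5, y = -24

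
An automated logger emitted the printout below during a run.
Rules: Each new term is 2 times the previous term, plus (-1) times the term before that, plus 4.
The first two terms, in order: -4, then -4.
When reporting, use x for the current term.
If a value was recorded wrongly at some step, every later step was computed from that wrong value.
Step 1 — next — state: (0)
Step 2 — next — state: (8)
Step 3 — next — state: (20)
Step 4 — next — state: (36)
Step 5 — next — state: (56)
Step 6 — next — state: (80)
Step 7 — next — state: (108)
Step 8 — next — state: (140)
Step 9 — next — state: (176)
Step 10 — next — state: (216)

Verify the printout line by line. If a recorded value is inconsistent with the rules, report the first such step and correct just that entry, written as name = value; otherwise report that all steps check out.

no error

1. x = 2*(-4) + (-1)*(-4) + (4) = 0 (matches)
2. x = 2*(0) + (-1)*(-4) + (4) = 8 (exactly as logged)
3. x = 2*(8) + (-1)*(0) + (4) = 20 (exactly as logged)
4. x = 2*(20) + (-1)*(8) + (4) = 36 (matches)
5. x = 2*(36) + (-1)*(20) + (4) = 56 (agrees with the printout)
6. x = 2*(56) + (-1)*(36) + (4) = 80 (matches)
7. x = 2*(80) + (-1)*(56) + (4) = 108 (in agreement)
8. x = 2*(108) + (-1)*(80) + (4) = 140 (confirmed correct)
9. x = 2*(140) + (-1)*(108) + (4) = 176 (same as recorded)
10. x = 2*(176) + (-1)*(140) + (4) = 216 (in agreement)
All steps check out; nothing to correct.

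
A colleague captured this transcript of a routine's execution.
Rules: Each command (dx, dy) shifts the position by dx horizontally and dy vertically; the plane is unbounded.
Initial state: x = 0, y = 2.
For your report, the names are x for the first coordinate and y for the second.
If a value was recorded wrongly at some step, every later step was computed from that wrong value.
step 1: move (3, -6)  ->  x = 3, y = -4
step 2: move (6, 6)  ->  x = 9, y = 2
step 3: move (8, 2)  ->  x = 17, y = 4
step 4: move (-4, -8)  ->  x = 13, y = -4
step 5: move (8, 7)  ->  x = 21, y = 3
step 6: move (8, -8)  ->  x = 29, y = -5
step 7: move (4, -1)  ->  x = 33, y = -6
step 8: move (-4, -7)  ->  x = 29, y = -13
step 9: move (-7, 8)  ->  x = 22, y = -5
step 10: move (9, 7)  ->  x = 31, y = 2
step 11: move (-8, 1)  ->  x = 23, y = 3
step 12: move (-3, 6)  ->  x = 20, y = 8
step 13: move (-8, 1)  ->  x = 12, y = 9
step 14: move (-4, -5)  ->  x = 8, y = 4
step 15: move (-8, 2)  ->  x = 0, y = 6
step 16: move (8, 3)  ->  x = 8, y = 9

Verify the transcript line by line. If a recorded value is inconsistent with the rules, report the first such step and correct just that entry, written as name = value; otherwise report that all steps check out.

Step 1: x = 0 + (3) = 3, y = 2 + (-6) = -4 — agrees with the transcript.
Step 2: x = 3 + (6) = 9, y = -4 + (6) = 2 — confirmed correct.
Step 3: x = 9 + (8) = 17, y = 2 + (2) = 4 — confirmed correct.
Step 4: x = 17 + (-4) = 13, y = 4 + (-8) = -4 — no discrepancy.
Step 5: x = 13 + (8) = 21, y = -4 + (7) = 3 — exactly as logged.
Step 6: x = 21 + (8) = 29, y = 3 + (-8) = -5 — confirmed correct.
Step 7: x = 29 + (4) = 33, y = -5 + (-1) = -6 — same as recorded.
Step 8: x = 33 + (-4) = 29, y = -6 + (-7) = -13 — no discrepancy.
Step 9: x = 29 + (-7) = 22, y = -13 + (8) = -5 — consistent with the transcript.
Step 10: x = 22 + (9) = 31, y = -5 + (7) = 2 — verified.
Step 11: x = 31 + (-8) = 23, y = 2 + (1) = 3 — same as recorded.
Step 12: x = 23 + (-3) = 20, y = 3 + (6) = 9 — not what was recorded.
Step 12 is the first one off; corrected, y = 9.

step 12, y = 9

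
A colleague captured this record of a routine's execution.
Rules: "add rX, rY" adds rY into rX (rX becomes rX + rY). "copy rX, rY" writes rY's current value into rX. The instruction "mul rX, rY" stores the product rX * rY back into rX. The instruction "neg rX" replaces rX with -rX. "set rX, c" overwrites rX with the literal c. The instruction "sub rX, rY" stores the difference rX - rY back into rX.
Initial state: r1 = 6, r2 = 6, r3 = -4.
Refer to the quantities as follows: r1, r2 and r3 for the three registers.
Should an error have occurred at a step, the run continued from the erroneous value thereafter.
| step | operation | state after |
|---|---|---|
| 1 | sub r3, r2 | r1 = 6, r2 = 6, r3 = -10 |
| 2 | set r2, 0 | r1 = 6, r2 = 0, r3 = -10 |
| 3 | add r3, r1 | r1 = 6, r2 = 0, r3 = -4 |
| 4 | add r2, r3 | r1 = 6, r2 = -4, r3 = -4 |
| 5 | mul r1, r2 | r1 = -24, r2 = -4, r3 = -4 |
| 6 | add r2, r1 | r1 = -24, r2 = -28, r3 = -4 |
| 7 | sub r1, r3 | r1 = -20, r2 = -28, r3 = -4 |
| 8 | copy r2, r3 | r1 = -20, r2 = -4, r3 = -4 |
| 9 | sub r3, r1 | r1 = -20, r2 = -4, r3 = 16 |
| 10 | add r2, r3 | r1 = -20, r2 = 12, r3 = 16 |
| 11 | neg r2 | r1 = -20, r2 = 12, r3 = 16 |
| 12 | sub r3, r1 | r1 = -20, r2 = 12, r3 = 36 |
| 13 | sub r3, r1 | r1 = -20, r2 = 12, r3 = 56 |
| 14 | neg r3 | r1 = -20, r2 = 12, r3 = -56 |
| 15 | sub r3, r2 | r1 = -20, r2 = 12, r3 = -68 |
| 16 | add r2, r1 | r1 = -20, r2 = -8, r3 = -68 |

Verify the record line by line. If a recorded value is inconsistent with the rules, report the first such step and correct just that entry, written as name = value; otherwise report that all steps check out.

Recomputing the run from the initial state:
step 1: r1 = 6, r2 = 6, r3 = -10
step 2: r1 = 6, r2 = 0, r3 = -10
step 3: r1 = 6, r2 = 0, r3 = -4
step 4: r1 = 6, r2 = -4, r3 = -4
step 5: r1 = -24, r2 = -4, r3 = -4
step 6: r1 = -24, r2 = -28, r3 = -4
step 7: r1 = -20, r2 = -28, r3 = -4
step 8: r1 = -20, r2 = -4, r3 = -4
step 9: r1 = -20, r2 = -4, r3 = 16
step 10: r1 = -20, r2 = 12, r3 = 16
step 11: r1 = -20, r2 = -12, r3 = 16
step 12: r1 = -20, r2 = -12, r3 = 36
step 13: r1 = -20, r2 = -12, r3 = 56
step 14: r1 = -20, r2 = -12, r3 = -56
step 15: r1 = -20, r2 = -12, r3 = -44
step 16: r1 = -20, r2 = -32, r3 = -44
The first disagreement with the record is at step 11, where the value should be r2 = -12.

step 11, r2 = -12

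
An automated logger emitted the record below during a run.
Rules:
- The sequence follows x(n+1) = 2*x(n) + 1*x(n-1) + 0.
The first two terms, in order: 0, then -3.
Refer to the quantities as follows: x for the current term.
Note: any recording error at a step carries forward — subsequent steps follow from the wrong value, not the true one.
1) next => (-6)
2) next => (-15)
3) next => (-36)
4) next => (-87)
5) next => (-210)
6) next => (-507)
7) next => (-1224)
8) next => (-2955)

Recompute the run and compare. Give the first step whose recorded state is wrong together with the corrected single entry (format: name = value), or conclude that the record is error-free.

1. x = 2*(-3) + (1)*(0) + (0) = -6 (no discrepancy)
2. x = 2*(-6) + (1)*(-3) + (0) = -15 (consistent with the record)
3. x = 2*(-15) + (1)*(-6) + (0) = -36 (no discrepancy)
4. x = 2*(-36) + (1)*(-15) + (0) = -87 (exactly as logged)
5. x = 2*(-87) + (1)*(-36) + (0) = -210 (matches)
6. x = 2*(-210) + (1)*(-87) + (0) = -507 (same as recorded)
7. x = 2*(-507) + (1)*(-210) + (0) = -1224 (agrees with the record)
8. x = 2*(-1224) + (1)*(-507) + (0) = -2955 (verified)
The recomputation confirms every line.

no error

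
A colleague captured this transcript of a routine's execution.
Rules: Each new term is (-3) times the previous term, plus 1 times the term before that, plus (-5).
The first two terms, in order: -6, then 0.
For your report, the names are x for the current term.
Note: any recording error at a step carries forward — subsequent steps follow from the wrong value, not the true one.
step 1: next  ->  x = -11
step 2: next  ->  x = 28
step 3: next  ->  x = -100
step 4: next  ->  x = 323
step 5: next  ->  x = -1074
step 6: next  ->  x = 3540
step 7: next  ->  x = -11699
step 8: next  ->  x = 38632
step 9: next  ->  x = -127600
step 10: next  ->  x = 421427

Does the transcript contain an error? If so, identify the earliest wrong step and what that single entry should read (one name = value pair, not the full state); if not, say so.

no error

1. x = -3*(0) + (1)*(-6) + (-5) = -11 (matches)
2. x = -3*(-11) + (1)*(0) + (-5) = 28 (matches)
3. x = -3*(28) + (1)*(-11) + (-5) = -100 (agrees with the transcript)
4. x = -3*(-100) + (1)*(28) + (-5) = 323 (matches)
5. x = -3*(323) + (1)*(-100) + (-5) = -1074 (agrees with the transcript)
6. x = -3*(-1074) + (1)*(323) + (-5) = 3540 (consistent with the transcript)
7. x = -3*(3540) + (1)*(-1074) + (-5) = -11699 (agrees with the transcript)
8. x = -3*(-11699) + (1)*(3540) + (-5) = 38632 (verified)
9. x = -3*(38632) + (1)*(-11699) + (-5) = -127600 (in agreement)
10. x = -3*(-127600) + (1)*(38632) + (-5) = 421427 (checks out)
All steps check out; nothing to correct.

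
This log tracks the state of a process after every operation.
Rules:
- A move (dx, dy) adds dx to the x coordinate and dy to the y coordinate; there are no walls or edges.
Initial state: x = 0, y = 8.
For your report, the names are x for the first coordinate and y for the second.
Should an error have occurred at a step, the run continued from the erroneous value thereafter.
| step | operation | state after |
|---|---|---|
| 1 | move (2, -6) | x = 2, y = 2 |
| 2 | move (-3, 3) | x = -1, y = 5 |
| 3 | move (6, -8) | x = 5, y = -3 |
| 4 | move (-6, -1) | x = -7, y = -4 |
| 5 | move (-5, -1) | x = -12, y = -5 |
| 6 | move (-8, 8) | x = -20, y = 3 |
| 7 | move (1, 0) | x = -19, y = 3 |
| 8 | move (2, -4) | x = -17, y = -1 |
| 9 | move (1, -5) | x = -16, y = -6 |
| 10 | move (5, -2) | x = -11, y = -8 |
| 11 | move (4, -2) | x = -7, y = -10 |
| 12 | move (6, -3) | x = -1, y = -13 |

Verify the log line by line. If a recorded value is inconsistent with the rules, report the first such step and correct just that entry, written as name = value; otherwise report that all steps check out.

Recomputing the run from the initial state:
step 1: x = 2, y = 2
step 2: x = -1, y = 5
step 3: x = 5, y = -3
step 4: x = -1, y = -4
step 5: x = -6, y = -5
step 6: x = -14, y = 3
step 7: x = -13, y = 3
step 8: x = -11, y = -1
step 9: x = -10, y = -6
step 10: x = -5, y = -8
step 11: x = -1, y = -10
step 12: x = 5, y = -13
The first disagreement with the log is at step 4, where the value should be x = -1.

step 4, x = -1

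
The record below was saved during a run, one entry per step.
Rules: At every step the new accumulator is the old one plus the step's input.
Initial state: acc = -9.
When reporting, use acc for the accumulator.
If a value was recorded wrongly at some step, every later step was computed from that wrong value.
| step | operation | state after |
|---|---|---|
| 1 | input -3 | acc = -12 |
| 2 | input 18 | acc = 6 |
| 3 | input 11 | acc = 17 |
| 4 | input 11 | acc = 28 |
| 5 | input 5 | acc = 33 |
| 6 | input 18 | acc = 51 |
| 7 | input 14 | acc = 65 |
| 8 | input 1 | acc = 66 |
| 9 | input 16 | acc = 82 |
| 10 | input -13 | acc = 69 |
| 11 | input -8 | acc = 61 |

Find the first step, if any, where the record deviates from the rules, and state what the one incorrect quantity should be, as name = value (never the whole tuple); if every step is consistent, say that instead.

Step 1: acc = -9 + -3 = -12 — matches.
Step 2: acc = -12 + 18 = 6 — exactly as logged.
Step 3: acc = 6 + 11 = 17 — verified.
Step 4: acc = 17 + 11 = 28 — same as recorded.
Step 5: acc = 28 + 5 = 33 — in agreement.
Step 6: acc = 33 + 18 = 51 — consistent with the record.
Step 7: acc = 51 + 14 = 65 — in agreement.
Step 8: acc = 65 + 1 = 66 — checks out.
Step 9: acc = 66 + 16 = 82 — same as recorded.
Step 10: acc = 82 + -13 = 69 — consistent with the record.
Step 11: acc = 69 + -8 = 61 — agrees with the record.
Nothing is out of place; the run is error-free.

no error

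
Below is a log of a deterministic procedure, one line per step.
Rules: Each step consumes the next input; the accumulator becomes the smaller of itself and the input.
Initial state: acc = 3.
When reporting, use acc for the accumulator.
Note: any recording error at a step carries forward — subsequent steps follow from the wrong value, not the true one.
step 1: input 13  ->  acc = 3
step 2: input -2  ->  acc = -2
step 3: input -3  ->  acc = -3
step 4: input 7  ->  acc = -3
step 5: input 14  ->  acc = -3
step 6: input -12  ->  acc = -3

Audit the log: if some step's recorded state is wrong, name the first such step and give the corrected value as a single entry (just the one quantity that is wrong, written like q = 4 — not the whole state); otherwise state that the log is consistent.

step 6, acc = -12

Recomputing the run from the initial state:
step 1: acc = 3
step 2: acc = -2
step 3: acc = -3
step 4: acc = -3
step 5: acc = -3
step 6: acc = -12
The first disagreement with the log is at step 6, where the value should be acc = -12.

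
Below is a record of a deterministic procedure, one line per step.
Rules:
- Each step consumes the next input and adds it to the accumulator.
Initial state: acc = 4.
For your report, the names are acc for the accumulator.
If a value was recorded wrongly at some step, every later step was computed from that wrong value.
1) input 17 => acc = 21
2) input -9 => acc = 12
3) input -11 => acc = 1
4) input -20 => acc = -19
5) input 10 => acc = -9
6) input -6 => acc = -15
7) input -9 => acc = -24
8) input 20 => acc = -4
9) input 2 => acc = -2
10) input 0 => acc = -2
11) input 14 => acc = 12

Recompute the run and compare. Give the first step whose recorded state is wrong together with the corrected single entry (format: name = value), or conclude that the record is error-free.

Recomputing the run from the initial state:
step 1: acc = 21
step 2: acc = 12
step 3: acc = 1
step 4: acc = -19
step 5: acc = -9
step 6: acc = -15
step 7: acc = -24
step 8: acc = -4
step 9: acc = -2
step 10: acc = -2
step 11: acc = 12
This matches the record at every step.

no error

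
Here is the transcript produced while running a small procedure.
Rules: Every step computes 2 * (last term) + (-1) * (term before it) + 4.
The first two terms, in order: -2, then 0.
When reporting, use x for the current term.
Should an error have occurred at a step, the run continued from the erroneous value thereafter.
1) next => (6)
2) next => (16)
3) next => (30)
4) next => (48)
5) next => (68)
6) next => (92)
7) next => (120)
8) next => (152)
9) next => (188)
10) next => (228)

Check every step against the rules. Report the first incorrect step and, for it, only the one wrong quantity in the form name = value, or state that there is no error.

Recomputing the run from the initial state:
step 1: x = 6
step 2: x = 16
step 3: x = 30
step 4: x = 48
step 5: x = 70
step 6: x = 96
step 7: x = 126
step 8: x = 160
step 9: x = 198
step 10: x = 240
The first disagreement with the transcript is at step 5, where the value should be x = 70.

step 5, x = 70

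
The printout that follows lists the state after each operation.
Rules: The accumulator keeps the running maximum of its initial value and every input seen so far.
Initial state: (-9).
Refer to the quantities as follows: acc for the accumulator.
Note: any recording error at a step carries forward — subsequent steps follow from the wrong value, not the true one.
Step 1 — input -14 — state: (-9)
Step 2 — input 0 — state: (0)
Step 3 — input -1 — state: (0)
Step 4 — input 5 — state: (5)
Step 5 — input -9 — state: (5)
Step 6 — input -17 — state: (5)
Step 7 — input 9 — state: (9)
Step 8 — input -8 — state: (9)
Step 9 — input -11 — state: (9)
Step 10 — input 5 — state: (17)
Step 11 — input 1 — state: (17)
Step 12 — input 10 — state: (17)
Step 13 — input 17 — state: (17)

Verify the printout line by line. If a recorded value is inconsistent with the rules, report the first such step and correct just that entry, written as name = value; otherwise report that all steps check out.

step 10, acc = 9

Step 1: acc = max(-9, -14) = -9 — verified.
Step 2: acc = max(-9, 0) = 0 — in agreement.
Step 3: acc = max(0, -1) = 0 — consistent with the printout.
Step 4: acc = max(0, 5) = 5 — agrees with the printout.
Step 5: acc = max(5, -9) = 5 — checks out.
Step 6: acc = max(5, -17) = 5 — same as recorded.
Step 7: acc = max(5, 9) = 9 — agrees with the printout.
Step 8: acc = max(9, -8) = 9 — matches.
Step 9: acc = max(9, -11) = 9 — consistent with the printout.
Step 10: acc = max(9, 5) = 9 — not what was recorded.
The earliest wrong entry is at step 10: it should read acc = 9.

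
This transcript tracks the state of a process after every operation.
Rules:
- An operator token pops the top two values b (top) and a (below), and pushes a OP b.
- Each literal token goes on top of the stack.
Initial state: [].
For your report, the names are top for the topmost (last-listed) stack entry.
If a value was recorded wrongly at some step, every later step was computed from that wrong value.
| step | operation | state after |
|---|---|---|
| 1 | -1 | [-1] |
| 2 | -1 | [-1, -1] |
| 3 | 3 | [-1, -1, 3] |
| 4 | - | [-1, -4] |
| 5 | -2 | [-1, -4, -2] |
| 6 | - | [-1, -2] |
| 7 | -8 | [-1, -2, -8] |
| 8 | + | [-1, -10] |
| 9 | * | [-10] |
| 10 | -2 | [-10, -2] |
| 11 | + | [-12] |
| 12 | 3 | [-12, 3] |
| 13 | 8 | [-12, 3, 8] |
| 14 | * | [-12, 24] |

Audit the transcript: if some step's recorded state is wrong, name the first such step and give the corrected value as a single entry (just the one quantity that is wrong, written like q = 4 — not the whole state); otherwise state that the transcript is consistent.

step 1: push -1: top = -1 -> confirmed correct
step 2: push -1: top = -1 -> consistent with the transcript
step 3: push 3: top = 3 -> no discrepancy
step 4: -1 - 3 = -4 -> no discrepancy
step 5: push -2: top = -2 -> in agreement
step 6: -4 - -2 = -2 -> exactly as logged
step 7: push -8: top = -8 -> matches
step 8: -2 + -8 = -10 -> consistent with the transcript
step 9: -1 * -10 = 10 -> first mismatch against the transcript
So the first discrepancy is step 9, where the right value is top = 10.

step 9, top = 10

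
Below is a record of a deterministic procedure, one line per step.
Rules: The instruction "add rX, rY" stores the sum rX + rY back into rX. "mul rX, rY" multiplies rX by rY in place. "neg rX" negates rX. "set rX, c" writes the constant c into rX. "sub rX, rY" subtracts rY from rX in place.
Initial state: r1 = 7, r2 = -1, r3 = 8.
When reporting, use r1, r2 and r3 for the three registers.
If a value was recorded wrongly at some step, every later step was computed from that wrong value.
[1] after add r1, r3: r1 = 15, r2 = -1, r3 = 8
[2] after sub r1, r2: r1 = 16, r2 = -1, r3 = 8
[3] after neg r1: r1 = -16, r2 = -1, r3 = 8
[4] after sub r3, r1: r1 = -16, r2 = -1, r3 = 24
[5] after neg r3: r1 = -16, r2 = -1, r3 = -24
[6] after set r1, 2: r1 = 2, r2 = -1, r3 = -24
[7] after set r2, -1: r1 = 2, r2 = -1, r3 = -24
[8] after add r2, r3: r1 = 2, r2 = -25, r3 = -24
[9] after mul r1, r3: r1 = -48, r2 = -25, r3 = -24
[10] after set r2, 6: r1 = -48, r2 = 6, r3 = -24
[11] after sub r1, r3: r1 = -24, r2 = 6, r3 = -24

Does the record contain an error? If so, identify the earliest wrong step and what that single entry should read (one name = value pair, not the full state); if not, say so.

no error

1. r1 = 7 + 8 = 15 (verified)
2. r1 = 15 - -1 = 16 (confirmed correct)
3. r1 = -(16) = -16 (no discrepancy)
4. r3 = 8 - -16 = 24 (confirmed correct)
5. r3 = -(24) = -24 (matches)
6. r1 = 2 (in agreement)
7. r2 = -1 (verified)
8. r2 = -1 + -24 = -25 (verified)
9. r1 = 2 * -24 = -48 (agrees with the record)
10. r2 = 6 (matches)
11. r1 = -48 - -24 = -24 (confirmed correct)
Every step is consistent.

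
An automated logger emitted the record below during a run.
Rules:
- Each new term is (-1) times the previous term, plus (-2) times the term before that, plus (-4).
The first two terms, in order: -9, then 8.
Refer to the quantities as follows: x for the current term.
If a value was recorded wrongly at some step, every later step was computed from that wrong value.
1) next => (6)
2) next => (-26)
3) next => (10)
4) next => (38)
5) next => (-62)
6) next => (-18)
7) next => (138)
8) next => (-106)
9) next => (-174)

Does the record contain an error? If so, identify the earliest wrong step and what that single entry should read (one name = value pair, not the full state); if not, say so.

Step 1: x = -1*(8) + (-2)*(-9) + (-4) = 6 — verified.
Step 2: x = -1*(6) + (-2)*(8) + (-4) = -26 — no discrepancy.
Step 3: x = -1*(-26) + (-2)*(6) + (-4) = 10 — exactly as logged.
Step 4: x = -1*(10) + (-2)*(-26) + (-4) = 38 — same as recorded.
Step 5: x = -1*(38) + (-2)*(10) + (-4) = -62 — agrees with the record.
Step 6: x = -1*(-62) + (-2)*(38) + (-4) = -18 — no discrepancy.
Step 7: x = -1*(-18) + (-2)*(-62) + (-4) = 138 — checks out.
Step 8: x = -1*(138) + (-2)*(-18) + (-4) = -106 — no discrepancy.
Step 9: x = -1*(-106) + (-2)*(138) + (-4) = -174 — matches.
The whole run recomputes cleanly — no discrepancies.

no error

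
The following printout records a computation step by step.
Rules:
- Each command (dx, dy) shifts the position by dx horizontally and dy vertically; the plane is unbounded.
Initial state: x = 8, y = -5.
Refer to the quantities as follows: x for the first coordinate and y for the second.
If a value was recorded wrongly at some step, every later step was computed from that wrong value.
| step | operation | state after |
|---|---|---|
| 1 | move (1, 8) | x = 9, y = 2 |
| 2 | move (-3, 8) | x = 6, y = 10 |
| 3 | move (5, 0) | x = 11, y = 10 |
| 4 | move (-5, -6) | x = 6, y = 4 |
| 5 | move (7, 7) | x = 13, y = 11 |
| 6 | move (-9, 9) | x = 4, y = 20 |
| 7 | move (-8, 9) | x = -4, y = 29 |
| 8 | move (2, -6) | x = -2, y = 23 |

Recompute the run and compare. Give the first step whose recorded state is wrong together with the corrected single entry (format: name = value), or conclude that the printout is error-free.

step 1, y = 3

1. x = 8 + (1) = 9, y = -5 + (8) = 3 (first mismatch against the printout)
First deviation found at step 1; the corrected entry is y = 3.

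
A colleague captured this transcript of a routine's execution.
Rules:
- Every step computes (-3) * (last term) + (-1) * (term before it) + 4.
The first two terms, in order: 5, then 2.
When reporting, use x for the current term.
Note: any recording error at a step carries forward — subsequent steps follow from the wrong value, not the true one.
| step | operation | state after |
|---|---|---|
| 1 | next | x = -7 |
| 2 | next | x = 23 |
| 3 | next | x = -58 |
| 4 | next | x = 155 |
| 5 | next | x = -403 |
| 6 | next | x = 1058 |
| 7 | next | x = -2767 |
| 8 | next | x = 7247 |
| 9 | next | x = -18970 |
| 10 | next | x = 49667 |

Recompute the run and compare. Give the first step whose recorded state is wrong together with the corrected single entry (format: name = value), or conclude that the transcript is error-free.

1. x = -3*(2) + (-1)*(5) + (4) = -7 (in agreement)
2. x = -3*(-7) + (-1)*(2) + (4) = 23 (agrees with the transcript)
3. x = -3*(23) + (-1)*(-7) + (4) = -58 (same as recorded)
4. x = -3*(-58) + (-1)*(23) + (4) = 155 (consistent with the transcript)
5. x = -3*(155) + (-1)*(-58) + (4) = -403 (matches)
6. x = -3*(-403) + (-1)*(155) + (4) = 1058 (exactly as logged)
7. x = -3*(1058) + (-1)*(-403) + (4) = -2767 (agrees with the transcript)
8. x = -3*(-2767) + (-1)*(1058) + (4) = 7247 (checks out)
9. x = -3*(7247) + (-1)*(-2767) + (4) = -18970 (consistent with the transcript)
10. x = -3*(-18970) + (-1)*(7247) + (4) = 49667 (in agreement)
All steps check out; nothing to correct.

no error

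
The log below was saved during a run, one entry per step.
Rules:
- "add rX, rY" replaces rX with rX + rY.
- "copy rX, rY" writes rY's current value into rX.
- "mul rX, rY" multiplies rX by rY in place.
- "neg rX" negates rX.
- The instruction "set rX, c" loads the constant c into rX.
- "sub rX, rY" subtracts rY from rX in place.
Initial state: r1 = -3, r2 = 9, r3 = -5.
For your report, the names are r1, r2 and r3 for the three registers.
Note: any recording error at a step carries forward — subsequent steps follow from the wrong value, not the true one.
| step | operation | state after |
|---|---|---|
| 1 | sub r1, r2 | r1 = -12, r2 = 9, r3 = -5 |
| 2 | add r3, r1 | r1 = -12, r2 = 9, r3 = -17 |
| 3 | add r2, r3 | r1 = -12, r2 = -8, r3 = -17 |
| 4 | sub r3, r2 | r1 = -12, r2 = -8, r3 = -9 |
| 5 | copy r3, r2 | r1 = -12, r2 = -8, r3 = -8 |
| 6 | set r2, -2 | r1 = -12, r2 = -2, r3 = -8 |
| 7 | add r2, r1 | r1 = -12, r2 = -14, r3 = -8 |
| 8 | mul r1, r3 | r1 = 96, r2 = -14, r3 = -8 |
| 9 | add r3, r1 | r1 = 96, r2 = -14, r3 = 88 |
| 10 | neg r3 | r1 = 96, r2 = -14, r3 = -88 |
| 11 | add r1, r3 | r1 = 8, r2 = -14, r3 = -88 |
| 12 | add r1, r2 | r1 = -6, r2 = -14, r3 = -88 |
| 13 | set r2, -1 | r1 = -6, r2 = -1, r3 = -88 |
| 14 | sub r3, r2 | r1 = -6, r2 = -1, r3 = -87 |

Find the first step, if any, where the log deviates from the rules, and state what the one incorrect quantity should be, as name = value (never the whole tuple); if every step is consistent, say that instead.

no error

Step 1: r1 = -3 - 9 = -12 — verified.
Step 2: r3 = -5 + -12 = -17 — verified.
Step 3: r2 = 9 + -17 = -8 — verified.
Step 4: r3 = -17 - -8 = -9 — confirmed correct.
Step 5: r3 = -8 — in agreement.
Step 6: r2 = -2 — consistent with the log.
Step 7: r2 = -2 + -12 = -14 — checks out.
Step 8: r1 = -12 * -8 = 96 — checks out.
Step 9: r3 = -8 + 96 = 88 — agrees with the log.
Step 10: r3 = -(88) = -88 — same as recorded.
Step 11: r1 = 96 + -88 = 8 — confirmed correct.
Step 12: r1 = 8 + -14 = -6 — in agreement.
Step 13: r2 = -1 — checks out.
Step 14: r3 = -88 - -1 = -87 — consistent with the log.
The whole run recomputes cleanly — no discrepancies.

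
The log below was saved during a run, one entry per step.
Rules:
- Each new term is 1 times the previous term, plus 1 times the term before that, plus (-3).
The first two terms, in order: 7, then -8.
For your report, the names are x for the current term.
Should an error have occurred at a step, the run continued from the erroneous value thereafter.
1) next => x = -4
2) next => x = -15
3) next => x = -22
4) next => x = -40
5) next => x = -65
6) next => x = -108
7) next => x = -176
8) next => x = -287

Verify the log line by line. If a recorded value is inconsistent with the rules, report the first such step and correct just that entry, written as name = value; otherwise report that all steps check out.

no error

Recomputing the run from the initial state:
step 1: x = -4
step 2: x = -15
step 3: x = -22
step 4: x = -40
step 5: x = -65
step 6: x = -108
step 7: x = -176
step 8: x = -287
This matches the log at every step.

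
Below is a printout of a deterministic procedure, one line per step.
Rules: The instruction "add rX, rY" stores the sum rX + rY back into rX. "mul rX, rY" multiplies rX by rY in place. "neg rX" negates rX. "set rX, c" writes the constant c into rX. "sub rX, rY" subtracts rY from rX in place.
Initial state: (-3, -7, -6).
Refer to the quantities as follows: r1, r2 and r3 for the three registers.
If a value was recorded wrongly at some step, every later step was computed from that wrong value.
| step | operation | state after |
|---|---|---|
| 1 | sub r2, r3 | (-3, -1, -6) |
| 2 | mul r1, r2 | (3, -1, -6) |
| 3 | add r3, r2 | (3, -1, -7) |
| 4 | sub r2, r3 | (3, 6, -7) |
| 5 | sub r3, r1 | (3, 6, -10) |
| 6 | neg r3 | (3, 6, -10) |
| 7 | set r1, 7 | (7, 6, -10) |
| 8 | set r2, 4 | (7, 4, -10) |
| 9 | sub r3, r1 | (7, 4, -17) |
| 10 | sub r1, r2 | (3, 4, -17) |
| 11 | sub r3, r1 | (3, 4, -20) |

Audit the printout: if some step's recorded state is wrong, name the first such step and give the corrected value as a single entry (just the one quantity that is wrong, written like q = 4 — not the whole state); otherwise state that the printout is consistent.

Step 1: r2 = -7 - -6 = -1 — in agreement.
Step 2: r1 = -3 * -1 = 3 — checks out.
Step 3: r3 = -6 + -1 = -7 — exactly as logged.
Step 4: r2 = -1 - -7 = 6 — confirmed correct.
Step 5: r3 = -7 - 3 = -10 — confirmed correct.
Step 6: r3 = -(-10) = 10 — the entry is off here.
So the first discrepancy is step 6, where the right value is r3 = 10.

step 6, r3 = 10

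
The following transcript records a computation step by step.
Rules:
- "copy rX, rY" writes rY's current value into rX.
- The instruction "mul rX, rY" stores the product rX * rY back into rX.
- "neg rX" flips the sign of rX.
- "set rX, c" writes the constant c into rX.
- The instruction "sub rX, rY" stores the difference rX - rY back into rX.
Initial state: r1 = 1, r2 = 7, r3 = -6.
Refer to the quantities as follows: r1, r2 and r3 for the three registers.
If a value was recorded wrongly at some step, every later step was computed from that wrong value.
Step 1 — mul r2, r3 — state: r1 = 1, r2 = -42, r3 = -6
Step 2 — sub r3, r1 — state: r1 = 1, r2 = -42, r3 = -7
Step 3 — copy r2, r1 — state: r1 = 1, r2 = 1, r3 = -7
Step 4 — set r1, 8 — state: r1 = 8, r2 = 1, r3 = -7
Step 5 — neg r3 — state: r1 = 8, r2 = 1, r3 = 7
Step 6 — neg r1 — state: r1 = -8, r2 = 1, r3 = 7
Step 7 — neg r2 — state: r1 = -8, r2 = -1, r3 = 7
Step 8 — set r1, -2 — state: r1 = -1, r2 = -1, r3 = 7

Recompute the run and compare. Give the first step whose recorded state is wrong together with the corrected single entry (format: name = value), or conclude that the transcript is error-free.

Recomputing the run from the initial state:
step 1: r1 = 1, r2 = -42, r3 = -6
step 2: r1 = 1, r2 = -42, r3 = -7
step 3: r1 = 1, r2 = 1, r3 = -7
step 4: r1 = 8, r2 = 1, r3 = -7
step 5: r1 = 8, r2 = 1, r3 = 7
step 6: r1 = -8, r2 = 1, r3 = 7
step 7: r1 = -8, r2 = -1, r3 = 7
step 8: r1 = -2, r2 = -1, r3 = 7
The first disagreement with the transcript is at step 8, where the value should be r1 = -2.

step 8, r1 = -2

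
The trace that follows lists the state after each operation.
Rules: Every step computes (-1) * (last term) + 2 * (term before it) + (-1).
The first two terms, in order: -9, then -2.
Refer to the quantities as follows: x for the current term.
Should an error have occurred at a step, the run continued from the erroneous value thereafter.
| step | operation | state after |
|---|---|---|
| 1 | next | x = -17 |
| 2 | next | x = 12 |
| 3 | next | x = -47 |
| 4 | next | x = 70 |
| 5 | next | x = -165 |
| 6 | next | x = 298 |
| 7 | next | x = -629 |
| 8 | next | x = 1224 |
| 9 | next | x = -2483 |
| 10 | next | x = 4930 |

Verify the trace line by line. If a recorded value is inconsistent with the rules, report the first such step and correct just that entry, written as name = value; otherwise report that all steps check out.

step 6, x = 304

Recomputing the run from the initial state:
step 1: x = -17
step 2: x = 12
step 3: x = -47
step 4: x = 70
step 5: x = -165
step 6: x = 304
step 7: x = -635
step 8: x = 1242
step 9: x = -2513
step 10: x = 4996
The first disagreement with the trace is at step 6, where the value should be x = 304.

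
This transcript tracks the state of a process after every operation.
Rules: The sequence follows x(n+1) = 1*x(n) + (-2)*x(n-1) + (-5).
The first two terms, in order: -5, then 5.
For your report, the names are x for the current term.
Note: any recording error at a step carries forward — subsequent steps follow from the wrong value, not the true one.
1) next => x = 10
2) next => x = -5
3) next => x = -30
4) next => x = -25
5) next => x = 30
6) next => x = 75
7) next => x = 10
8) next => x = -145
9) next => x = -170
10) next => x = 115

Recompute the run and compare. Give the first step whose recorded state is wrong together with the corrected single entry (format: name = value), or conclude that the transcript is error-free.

no error

Recomputing the run from the initial state:
step 1: x = 10
step 2: x = -5
step 3: x = -30
step 4: x = -25
step 5: x = 30
step 6: x = 75
step 7: x = 10
step 8: x = -145
step 9: x = -170
step 10: x = 115
This matches the transcript at every step.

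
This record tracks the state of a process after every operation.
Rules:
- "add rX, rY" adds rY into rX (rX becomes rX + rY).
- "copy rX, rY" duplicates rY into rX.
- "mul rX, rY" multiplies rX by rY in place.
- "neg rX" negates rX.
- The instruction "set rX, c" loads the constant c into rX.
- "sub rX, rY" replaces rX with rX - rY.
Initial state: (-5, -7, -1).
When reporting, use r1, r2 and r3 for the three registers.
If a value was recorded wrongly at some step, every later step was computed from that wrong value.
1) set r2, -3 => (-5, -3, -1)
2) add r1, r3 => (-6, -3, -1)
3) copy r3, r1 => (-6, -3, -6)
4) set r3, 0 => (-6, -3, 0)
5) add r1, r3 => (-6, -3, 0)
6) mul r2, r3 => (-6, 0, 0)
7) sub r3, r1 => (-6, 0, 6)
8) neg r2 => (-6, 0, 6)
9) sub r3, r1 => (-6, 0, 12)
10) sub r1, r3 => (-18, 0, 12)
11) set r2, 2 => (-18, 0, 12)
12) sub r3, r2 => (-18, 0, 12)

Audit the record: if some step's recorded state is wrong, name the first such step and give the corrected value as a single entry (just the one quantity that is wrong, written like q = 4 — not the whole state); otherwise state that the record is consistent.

step 11, r2 = 2

Step 1: r2 = -3 — in agreement.
Step 2: r1 = -5 + -1 = -6 — no discrepancy.
Step 3: r3 = -6 — in agreement.
Step 4: r3 = 0 — confirmed correct.
Step 5: r1 = -6 + 0 = -6 — matches.
Step 6: r2 = -3 * 0 = 0 — checks out.
Step 7: r3 = 0 - -6 = 6 — checks out.
Step 8: r2 = -(0) = 0 — checks out.
Step 9: r3 = 6 - -6 = 12 — confirmed correct.
Step 10: r1 = -6 - 12 = -18 — verified.
Step 11: r2 = 2 — not what was recorded.
Step 11 is the first one off; corrected, r2 = 2.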